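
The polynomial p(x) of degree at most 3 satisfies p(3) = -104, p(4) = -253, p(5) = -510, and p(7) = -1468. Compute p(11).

-6000

Using the Lagrange interpolation formula with nodes 3, 4, 5, 7:
  L_0(x) = (x - 4)(x - 5)(x - 7) / -8
  L_1(x) = (x - 3)(x - 5)(x - 7) / 3
  L_2(x) = (x - 3)(x - 4)(x - 7) / -4
  L_3(x) = (x - 3)(x - 4)(x - 5) / 24
Then p(x) = -104·L_0(x) - 253·L_1(x) - 510·L_2(x) - 1468·L_3(x).
Expanding and collecting terms gives p(x) = -5x^3 + 6x^2 - 6x - 5.
Evaluating at x = 11: p(11) = -6000.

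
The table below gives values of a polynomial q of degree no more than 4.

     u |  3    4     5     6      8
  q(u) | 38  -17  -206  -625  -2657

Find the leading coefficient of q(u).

Write q(u) = au^4 + bu^3 + cu^2 + du + e. Substituting each data point gives a linear system:
  81a + 27b + 9c + 3d + e = 38
  256a + 64b + 16c + 4d + e = -17
  625a + 125b + 25c + 5d + e = -206
  1296a + 216b + 36c + 6d + e = -625
  4096a + 512b + 64c + 8d + e = -2657
Solving the system yields a = -1, b = 2, c = 6, d = 4, e = -1.
So q(u) = -u⁴ + 2u³ + 6u² + 4u - 1.
The leading coefficient is -1.

-1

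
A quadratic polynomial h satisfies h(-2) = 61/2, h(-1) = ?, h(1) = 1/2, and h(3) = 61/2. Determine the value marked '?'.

The 3 known points determine the degree-2 polynomial uniquely.
Write h(t) = at^2 + bt + c. Substituting each data point gives a linear system:
  4a - 2b + c = 61/2
  a + b + c = 1/2
  9a + 3b + c = 61/2
Solving the system yields a = 5, b = -5, c = 1/2.
So h(t) = 5t² - 5t + 1/2.
Then h(-1) = 21/2.

21/2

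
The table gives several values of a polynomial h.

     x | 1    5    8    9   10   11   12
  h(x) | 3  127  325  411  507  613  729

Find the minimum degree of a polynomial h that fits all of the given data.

2

Divided differences on the nodes 1, 5, 8, 9, 10, 11, 12:
  order 0: 3  127  325  411  507  613  729
  order 1: 31  66  86  96  106  116
  order 2: 5  5  5  5  5
  order 3: 0  0  0  0
  order 4: 0  0  0
  order 5: 0  0
  order 6: 0
The order-2 divided differences are all 5 (nonzero) and every higher order vanishes, so the data lies on a polynomial of degree exactly 2.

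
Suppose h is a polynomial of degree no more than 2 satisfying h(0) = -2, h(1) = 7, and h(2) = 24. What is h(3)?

Forward differences of the values at t = 0, 1, 2:
  h  : -2  7  24
  Δ  : 9  17
  Δ^2: 8
The second differences are constant, confirming degree 2.
Interpolating (Newton forward form) and evaluating at t = 3 gives h(3) = 49.

49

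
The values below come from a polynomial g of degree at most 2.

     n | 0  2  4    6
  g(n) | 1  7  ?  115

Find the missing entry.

45

The 3 known points determine the degree-2 polynomial uniquely.
Write g(n) = an^2 + bn + c. Substituting each data point gives a linear system:
  c = 1
  4a + 2b + c = 7
  36a + 6b + c = 115
Solving the system yields a = 4, b = -5, c = 1.
So g(n) = 4n² - 5n + 1.
Then g(4) = 45.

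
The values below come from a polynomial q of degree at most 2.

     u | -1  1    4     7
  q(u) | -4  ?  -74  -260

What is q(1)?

4

The 3 known points determine the degree-2 polynomial uniquely.
Write q(u) = au^2 + bu + c. Substituting each data point gives a linear system:
  a - b + c = -4
  16a + 4b + c = -74
  49a + 7b + c = -260
Solving the system yields a = -6, b = 4, c = 6.
So q(u) = -6u² + 4u + 6.
Then q(1) = 4.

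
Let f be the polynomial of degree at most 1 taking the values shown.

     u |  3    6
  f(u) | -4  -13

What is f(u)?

f(u) = -3u + 5

Using the Lagrange interpolation formula with nodes 3, 6:
  L_0(u) = (u - 6) / -3
  L_1(u) = (u - 3) / 3
Then f(u) = -4·L_0(u) - 13·L_1(u).
Expanding and collecting terms gives f(u) = -3u + 5.
Check: f(6) = -13. ✓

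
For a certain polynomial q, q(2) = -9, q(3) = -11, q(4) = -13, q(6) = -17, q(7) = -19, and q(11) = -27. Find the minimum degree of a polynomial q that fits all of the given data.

Divided differences on the nodes 2, 3, 4, 6, 7, 11:
  order 0: -9  -11  -13  -17  -19  -27
  order 1: -2  -2  -2  -2  -2
  order 2: 0  0  0  0
  order 3: 0  0  0
  order 4: 0  0
  order 5: 0
The order-1 divided differences are all -2 (nonzero) and every higher order vanishes, so the data lies on a polynomial of degree exactly 1.

1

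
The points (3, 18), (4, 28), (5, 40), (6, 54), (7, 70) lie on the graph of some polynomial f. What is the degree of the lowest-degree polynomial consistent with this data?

2

Forward differences of the values at t = 3, 4, 5, 6, 7:
  f  : 18  28  40  54  70
  Δ  : 10  12  14  16
  Δ^2: 2  2  2
  Δ^3: 0  0
  Δ^4: 0
The second differences are constant (2) and nonzero, while all higher differences vanish, so the minimal degree is 2.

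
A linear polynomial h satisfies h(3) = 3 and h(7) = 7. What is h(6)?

Using the Lagrange interpolation formula with nodes 3, 7:
  L_0(u) = (u - 7) / -4
  L_1(u) = (u - 3) / 4
Then h(u) = 3·L_0(u) + 7·L_1(u).
Expanding and collecting terms gives h(u) = u.
Evaluating at u = 6: h(6) = 6.

6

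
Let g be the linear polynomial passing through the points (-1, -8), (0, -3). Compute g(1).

Using the Lagrange interpolation formula with nodes -1, 0:
  L_0(n) = n / -1
  L_1(n) = (n + 1) / 1
Then g(n) = -8·L_0(n) - 3·L_1(n).
Expanding and collecting terms gives g(n) = 5n - 3.
Evaluating at n = 1: g(1) = 2.

2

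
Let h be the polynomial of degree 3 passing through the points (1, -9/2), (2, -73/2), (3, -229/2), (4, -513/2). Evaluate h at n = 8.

Forward differences of the values at n = 1, 2, 3, 4:
  h  : -9/2  -73/2  -229/2  -513/2
  Δ  : -32  -78  -142
  Δ^2: -46  -64
  Δ^3: -18
The third differences are constant, confirming degree 3.
Interpolating (Newton forward form) and evaluating at n = 8 gives h(8) = -3649/2.

-3649/2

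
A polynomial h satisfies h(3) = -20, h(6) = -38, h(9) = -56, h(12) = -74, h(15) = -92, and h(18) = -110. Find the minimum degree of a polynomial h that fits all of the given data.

Forward differences of the values at x = 3, 6, 9, 12, 15, 18:
  h  : -20  -38  -56  -74  -92  -110
  Δ  : -18  -18  -18  -18  -18
  Δ^2: 0  0  0  0
  Δ^3: 0  0  0
  Δ^4: 0  0
  Δ^5: 0
The first differences are constant (-18) and nonzero, while all higher differences vanish, so the minimal degree is 1.

1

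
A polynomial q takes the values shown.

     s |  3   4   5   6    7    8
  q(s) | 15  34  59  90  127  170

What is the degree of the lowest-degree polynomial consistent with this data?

2

Forward differences of the values at s = 3, 4, 5, 6, 7, 8:
  q  : 15  34  59  90  127  170
  Δ  : 19  25  31  37  43
  Δ^2: 6  6  6  6
  Δ^3: 0  0  0
  Δ^4: 0  0
  Δ^5: 0
The second differences are constant (6) and nonzero, while all higher differences vanish, so the minimal degree is 2.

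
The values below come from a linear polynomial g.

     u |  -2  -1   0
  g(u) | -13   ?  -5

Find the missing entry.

The 2 known points determine the degree-1 polynomial uniquely.
Write g(u) = au + b. Substituting each data point gives a linear system:
  -2a + b = -13
  b = -5
Solving the system yields a = 4, b = -5.
So g(u) = 4u - 5.
Then g(-1) = -9.

-9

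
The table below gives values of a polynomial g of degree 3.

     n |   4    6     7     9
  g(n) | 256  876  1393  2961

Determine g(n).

g(n) = 4n^3 + n^2 - 4n

Write g(n) = an^3 + bn^2 + cn + d. Substituting each data point gives a linear system:
  64a + 16b + 4c + d = 256
  216a + 36b + 6c + d = 876
  343a + 49b + 7c + d = 1393
  729a + 81b + 9c + d = 2961
Solving the system yields a = 4, b = 1, c = -4, d = 0.
So g(n) = 4n^3 + n^2 - 4n.
Check: g(7) = 1393. ✓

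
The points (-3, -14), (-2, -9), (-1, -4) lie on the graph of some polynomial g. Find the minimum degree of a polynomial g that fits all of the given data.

1

Forward differences of the values at t = -3, -2, -1:
  g  : -14  -9  -4
  Δ  : 5  5
  Δ^2: 0
The first differences are constant (5) and nonzero, while all higher differences vanish, so the minimal degree is 1.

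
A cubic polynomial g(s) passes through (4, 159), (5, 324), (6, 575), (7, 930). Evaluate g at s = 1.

0

Forward differences of the values at s = 4, 5, 6, 7:
  g  : 159  324  575  930
  Δ  : 165  251  355
  Δ^2: 86  104
  Δ^3: 18
The third differences are constant, confirming degree 3.
Interpolating (Newton forward form) and evaluating at s = 1 gives g(1) = 0.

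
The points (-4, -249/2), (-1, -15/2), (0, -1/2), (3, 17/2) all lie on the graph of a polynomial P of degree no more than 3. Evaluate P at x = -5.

-431/2

Using the Lagrange interpolation formula with nodes -4, -1, 0, 3:
  L_0(x) = (x + 1)x(x - 3) / -84
  L_1(x) = (x + 4)x(x - 3) / 12
  L_2(x) = (x + 4)(x + 1)(x - 3) / -12
  L_3(x) = (x + 4)(x + 1)x / 84
Then P(x) = -249/2·L_0(x) - 15/2·L_1(x) - 1/2·L_2(x) + 17/2·L_3(x).
Expanding and collecting terms gives P(x) = x^3 - 3x^2 + 3x - 1/2.
Evaluating at x = -5: P(-5) = -431/2.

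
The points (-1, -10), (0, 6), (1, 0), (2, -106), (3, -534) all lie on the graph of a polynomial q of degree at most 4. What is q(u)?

q(u) = -6u^4 - u^3 - 5u^2 + 6u + 6

Using the Lagrange interpolation formula with nodes -1, 0, 1, 2, 3:
  L_0(u) = u(u - 1)(u - 2)(u - 3) / 24
  L_1(u) = (u + 1)(u - 1)(u - 2)(u - 3) / -6
  L_2(u) = (u + 1)u(u - 2)(u - 3) / 4
  L_3(u) = (u + 1)u(u - 1)(u - 3) / -6
  L_4(u) = (u + 1)u(u - 1)(u - 2) / 24
Then q(u) = -10·L_0(u) + 6·L_1(u) + 0·L_2(u) - 106·L_3(u) - 534·L_4(u).
Expanding and collecting terms gives q(u) = -6u⁴ - u³ - 5u² + 6u + 6.
Check: q(1) = 0. ✓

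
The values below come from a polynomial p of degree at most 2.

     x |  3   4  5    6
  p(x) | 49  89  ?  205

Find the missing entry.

141

The 3 known points determine the degree-2 polynomial uniquely.
Write p(x) = ax^2 + bx + c. Substituting each data point gives a linear system:
  9a + 3b + c = 49
  16a + 4b + c = 89
  36a + 6b + c = 205
Solving the system yields a = 6, b = -2, c = 1.
So p(x) = 6x² - 2x + 1.
Then p(5) = 141.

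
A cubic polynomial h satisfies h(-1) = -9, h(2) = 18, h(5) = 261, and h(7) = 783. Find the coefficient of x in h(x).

Write h(x) = ax^3 + bx^2 + cx + d. Substituting each data point gives a linear system:
  -a + b - c + d = -9
  8a + 4b + 2c + d = 18
  125a + 25b + 5c + d = 261
  343a + 49b + 7c + d = 783
Solving the system yields a = 3, b = -6, c = 6, d = 6.
So h(x) = 3x^3 - 6x^2 + 6x + 6.
The coefficient of x is 6.

6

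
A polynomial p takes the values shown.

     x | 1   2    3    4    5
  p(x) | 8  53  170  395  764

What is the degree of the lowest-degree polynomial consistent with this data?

Forward differences of the values at x = 1, 2, 3, 4, 5:
  p  : 8  53  170  395  764
  Δ  : 45  117  225  369
  Δ^2: 72  108  144
  Δ^3: 36  36
  Δ^4: 0
The third differences are constant (36) and nonzero, while all higher differences vanish, so the minimal degree is 3.

3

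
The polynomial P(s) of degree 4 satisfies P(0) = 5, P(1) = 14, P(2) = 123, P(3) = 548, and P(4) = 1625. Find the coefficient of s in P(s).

Write P(s) = as^4 + bs^3 + cs^2 + ds + e. Substituting each data point gives a linear system:
  e = 5
  a + b + c + d + e = 14
  16a + 8b + 4c + 2d + e = 123
  81a + 27b + 9c + 3d + e = 548
  256a + 64b + 16c + 4d + e = 1625
Solving the system yields a = 5, b = 6, c = -3, d = 1, e = 5.
So P(s) = 5s^4 + 6s^3 - 3s^2 + s + 5.
The coefficient of s is 1.

1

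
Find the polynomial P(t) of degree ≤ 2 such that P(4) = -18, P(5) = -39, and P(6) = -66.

Using the Lagrange interpolation formula with nodes 4, 5, 6:
  L_0(t) = (t - 5)(t - 6) / 2
  L_1(t) = (t - 4)(t - 6) / -1
  L_2(t) = (t - 4)(t - 5) / 2
Then P(t) = -18·L_0(t) - 39·L_1(t) - 66·L_2(t).
Expanding and collecting terms gives P(t) = -3t² + 6t + 6.
Check: P(4) = -18. ✓

P(t) = -3t^2 + 6t + 6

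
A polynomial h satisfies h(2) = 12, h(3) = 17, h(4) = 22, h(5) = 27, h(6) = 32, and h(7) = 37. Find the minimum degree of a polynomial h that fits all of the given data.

Forward differences of the values at s = 2, 3, 4, 5, 6, 7:
  h  : 12  17  22  27  32  37
  Δ  : 5  5  5  5  5
  Δ^2: 0  0  0  0
  Δ^3: 0  0  0
  Δ^4: 0  0
  Δ^5: 0
The first differences are constant (5) and nonzero, while all higher differences vanish, so the minimal degree is 1.

1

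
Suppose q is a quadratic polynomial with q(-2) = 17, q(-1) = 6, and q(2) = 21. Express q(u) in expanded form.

q(u) = 4u^2 + u + 3

Using the Lagrange interpolation formula with nodes -2, -1, 2:
  L_0(u) = (u + 1)(u - 2) / 4
  L_1(u) = (u + 2)(u - 2) / -3
  L_2(u) = (u + 2)(u + 1) / 12
Then q(u) = 17·L_0(u) + 6·L_1(u) + 21·L_2(u).
Expanding and collecting terms gives q(u) = 4u^2 + u + 3.
Check: q(2) = 21. ✓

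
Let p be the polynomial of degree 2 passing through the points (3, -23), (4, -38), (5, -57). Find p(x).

Using the Lagrange interpolation formula with nodes 3, 4, 5:
  L_0(x) = (x - 4)(x - 5) / 2
  L_1(x) = (x - 3)(x - 5) / -1
  L_2(x) = (x - 3)(x - 4) / 2
Then p(x) = -23·L_0(x) - 38·L_1(x) - 57·L_2(x).
Expanding and collecting terms gives p(x) = -2x² - x - 2.
Check: p(4) = -38. ✓

p(x) = -2x^2 - x - 2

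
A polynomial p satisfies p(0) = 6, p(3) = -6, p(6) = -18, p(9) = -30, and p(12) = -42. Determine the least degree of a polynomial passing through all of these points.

Forward differences of the values at u = 0, 3, 6, 9, 12:
  p  : 6  -6  -18  -30  -42
  Δ  : -12  -12  -12  -12
  Δ^2: 0  0  0
  Δ^3: 0  0
  Δ^4: 0
The first differences are constant (-12) and nonzero, while all higher differences vanish, so the minimal degree is 1.

1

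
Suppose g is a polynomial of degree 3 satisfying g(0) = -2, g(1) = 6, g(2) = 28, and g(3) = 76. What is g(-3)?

Forward differences of the values at n = 0, 1, 2, 3:
  g  : -2  6  28  76
  Δ  : 8  22  48
  Δ^2: 14  26
  Δ^3: 12
The third differences are constant, confirming degree 3.
Interpolating (Newton forward form) and evaluating at n = -3 gives g(-3) = -62.

-62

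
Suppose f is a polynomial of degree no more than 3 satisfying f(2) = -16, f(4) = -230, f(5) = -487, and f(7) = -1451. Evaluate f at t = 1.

1

Write f(t) = at^3 + bt^2 + ct + d. Substituting each data point gives a linear system:
  8a + 4b + 2c + d = -16
  64a + 16b + 4c + d = -230
  125a + 25b + 5c + d = -487
  343a + 49b + 7c + d = -1451
Solving the system yields a = -5, b = 5, c = 3, d = -2.
So f(t) = -5t^3 + 5t^2 + 3t - 2.
Then f(1) = 1.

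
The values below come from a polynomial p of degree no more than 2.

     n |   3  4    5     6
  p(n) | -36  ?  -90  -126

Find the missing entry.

-60

The 3 known points determine the degree-2 polynomial uniquely.
Write p(n) = an^2 + bn + c. Substituting each data point gives a linear system:
  9a + 3b + c = -36
  25a + 5b + c = -90
  36a + 6b + c = -126
Solving the system yields a = -3, b = -3, c = 0.
So p(n) = -3n² - 3n.
Then p(4) = -60.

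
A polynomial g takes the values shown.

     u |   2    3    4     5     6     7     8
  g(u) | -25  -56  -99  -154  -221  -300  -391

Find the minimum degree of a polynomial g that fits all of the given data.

2

Forward differences of the values at u = 2, 3, 4, 5, 6, 7, 8:
  g  : -25  -56  -99  -154  -221  -300  -391
  Δ  : -31  -43  -55  -67  -79  -91
  Δ^2: -12  -12  -12  -12  -12
  Δ^3: 0  0  0  0
  Δ^4: 0  0  0
  Δ^5: 0  0
  Δ^6: 0
The second differences are constant (-12) and nonzero, while all higher differences vanish, so the minimal degree is 2.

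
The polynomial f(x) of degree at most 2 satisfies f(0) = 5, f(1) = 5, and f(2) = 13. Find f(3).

Forward differences of the values at x = 0, 1, 2:
  f  : 5  5  13
  Δ  : 0  8
  Δ^2: 8
The second differences are constant, confirming degree 2.
Interpolating (Newton forward form) and evaluating at x = 3 gives f(3) = 29.

29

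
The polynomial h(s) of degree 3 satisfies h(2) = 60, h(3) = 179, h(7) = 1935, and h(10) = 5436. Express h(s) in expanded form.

Write h(s) = as^3 + bs^2 + cs + d. Substituting each data point gives a linear system:
  8a + 4b + 2c + d = 60
  27a + 9b + 3c + d = 179
  343a + 49b + 7c + d = 1935
  1000a + 100b + 10c + d = 5436
Solving the system yields a = 5, b = 4, c = 4, d = -4.
So h(s) = 5s^3 + 4s^2 + 4s - 4.
Check: h(2) = 60. ✓

h(s) = 5s^3 + 4s^2 + 4s - 4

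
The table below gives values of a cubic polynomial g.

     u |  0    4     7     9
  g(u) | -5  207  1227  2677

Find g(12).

6487

Using the Lagrange interpolation formula with nodes 0, 4, 7, 9:
  L_0(u) = (u - 4)(u - 7)(u - 9) / -252
  L_1(u) = u(u - 7)(u - 9) / 60
  L_2(u) = u(u - 4)(u - 9) / -42
  L_3(u) = u(u - 4)(u - 7) / 90
Then g(u) = -5·L_0(u) + 207·L_1(u) + 1227·L_2(u) + 2677·L_3(u).
Expanding and collecting terms gives g(u) = 4u³ - 3u² + u - 5.
Evaluating at u = 12: g(12) = 6487.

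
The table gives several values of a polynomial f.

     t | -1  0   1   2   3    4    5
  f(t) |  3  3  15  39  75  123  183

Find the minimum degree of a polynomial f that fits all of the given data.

Forward differences of the values at t = -1, 0, 1, 2, 3, 4, 5:
  f  : 3  3  15  39  75  123  183
  Δ  : 0  12  24  36  48  60
  Δ^2: 12  12  12  12  12
  Δ^3: 0  0  0  0
  Δ^4: 0  0  0
  Δ^5: 0  0
  Δ^6: 0
The second differences are constant (12) and nonzero, while all higher differences vanish, so the minimal degree is 2.

2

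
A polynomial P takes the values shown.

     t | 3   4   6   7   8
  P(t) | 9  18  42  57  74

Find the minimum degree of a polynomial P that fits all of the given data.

Divided differences on the nodes 3, 4, 6, 7, 8:
  order 0: 9  18  42  57  74
  order 1: 9  12  15  17
  order 2: 1  1  1
  order 3: 0  0
  order 4: 0
The order-2 divided differences are all 1 (nonzero) and every higher order vanishes, so the data lies on a polynomial of degree exactly 2.

2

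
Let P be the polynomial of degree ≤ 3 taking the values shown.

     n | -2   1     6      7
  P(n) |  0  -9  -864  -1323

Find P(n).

Using the Lagrange interpolation formula with nodes -2, 1, 6, 7:
  L_0(n) = (n - 1)(n - 6)(n - 7) / -216
  L_1(n) = (n + 2)(n - 6)(n - 7) / 90
  L_2(n) = (n + 2)(n - 1)(n - 7) / -40
  L_3(n) = (n + 2)(n - 1)(n - 6) / 54
Then P(n) = 0·L_0(n) - 9·L_1(n) - 864·L_2(n) - 1323·L_3(n).
Expanding and collecting terms gives P(n) = -3n^3 - 6n^2.
Check: P(7) = -1323. ✓

P(n) = -3n^3 - 6n^2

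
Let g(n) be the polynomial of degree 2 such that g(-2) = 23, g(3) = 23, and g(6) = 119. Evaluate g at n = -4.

79

Write g(n) = an^2 + bn + c. Substituting each data point gives a linear system:
  4a - 2b + c = 23
  9a + 3b + c = 23
  36a + 6b + c = 119
Solving the system yields a = 4, b = -4, c = -1.
So g(n) = 4n^2 - 4n - 1.
Then g(-4) = 79.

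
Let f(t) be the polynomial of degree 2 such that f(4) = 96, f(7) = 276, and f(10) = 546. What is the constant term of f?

Write f(t) = at^2 + bt + c. Substituting each data point gives a linear system:
  16a + 4b + c = 96
  49a + 7b + c = 276
  100a + 10b + c = 546
Solving the system yields a = 5, b = 5, c = -4.
So f(t) = 5t^2 + 5t - 4.
The constant term is -4.

-4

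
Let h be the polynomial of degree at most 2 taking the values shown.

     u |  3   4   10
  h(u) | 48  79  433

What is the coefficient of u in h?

3

Write h(u) = au^2 + bu + c. Substituting each data point gives a linear system:
  9a + 3b + c = 48
  16a + 4b + c = 79
  100a + 10b + c = 433
Solving the system yields a = 4, b = 3, c = 3.
So h(u) = 4u^2 + 3u + 3.
The coefficient of u is 3.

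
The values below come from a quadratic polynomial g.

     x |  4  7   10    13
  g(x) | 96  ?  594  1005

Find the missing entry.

291

The 3 known points determine the degree-2 polynomial uniquely.
Write g(x) = ax^2 + bx + c. Substituting each data point gives a linear system:
  16a + 4b + c = 96
  100a + 10b + c = 594
  169a + 13b + c = 1005
Solving the system yields a = 6, b = -1, c = 4.
So g(x) = 6x^2 - x + 4.
Then g(7) = 291.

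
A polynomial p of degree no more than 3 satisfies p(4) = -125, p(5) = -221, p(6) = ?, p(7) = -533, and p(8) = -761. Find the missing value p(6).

On equispaced nodes a degree-3 polynomial has vanishing fourth forward difference, so
  p(4) - 4·p(5) + 6·p(6) - 4·p(7) + p(8) = 0.
Substituting the known values and solving for p(6):
  6·p(6) = -2130
  p(6) = -355.

-355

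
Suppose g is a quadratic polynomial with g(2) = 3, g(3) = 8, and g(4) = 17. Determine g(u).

g(u) = 2u^2 - 5u + 5

Write g(u) = au^2 + bu + c. Substituting each data point gives a linear system:
  4a + 2b + c = 3
  9a + 3b + c = 8
  16a + 4b + c = 17
Solving the system yields a = 2, b = -5, c = 5.
So g(u) = 2u² - 5u + 5.
Check: g(2) = 3. ✓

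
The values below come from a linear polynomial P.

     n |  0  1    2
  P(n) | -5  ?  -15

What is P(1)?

-10

On equispaced nodes a degree-1 polynomial has vanishing second forward difference, so
  P(0) - 2·P(1) + P(2) = 0.
Substituting the known values and solving for P(1):
  -2·P(1) = 20
  P(1) = -10.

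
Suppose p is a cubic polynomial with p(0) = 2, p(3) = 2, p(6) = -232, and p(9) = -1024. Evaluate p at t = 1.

Forward differences of the values at t = 0, 3, 6, 9:
  p  : 2  2  -232  -1024
  Δ  : 0  -234  -792
  Δ^2: -234  -558
  Δ^3: -324
The third differences are constant, confirming degree 3.
Interpolating (Newton forward form) and evaluating at t = 1 gives p(1) = 8.

8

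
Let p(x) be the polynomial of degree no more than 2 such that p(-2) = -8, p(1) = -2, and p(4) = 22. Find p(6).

Write p(x) = ax^2 + bx + c. Substituting each data point gives a linear system:
  4a - 2b + c = -8
  a + b + c = -2
  16a + 4b + c = 22
Solving the system yields a = 1, b = 3, c = -6.
So p(x) = x² + 3x - 6.
Then p(6) = 48.

48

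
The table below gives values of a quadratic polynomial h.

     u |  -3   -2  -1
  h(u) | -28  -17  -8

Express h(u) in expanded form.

h(u) = -u^2 + 6u - 1

Write h(u) = au^2 + bu + c. Substituting each data point gives a linear system:
  9a - 3b + c = -28
  4a - 2b + c = -17
  a - b + c = -8
Solving the system yields a = -1, b = 6, c = -1.
So h(u) = -u^2 + 6u - 1.
Check: h(-2) = -17. ✓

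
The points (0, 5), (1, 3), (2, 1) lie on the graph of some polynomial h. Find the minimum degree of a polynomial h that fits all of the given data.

Forward differences of the values at s = 0, 1, 2:
  h  : 5  3  1
  Δ  : -2  -2
  Δ^2: 0
The first differences are constant (-2) and nonzero, while all higher differences vanish, so the minimal degree is 1.

1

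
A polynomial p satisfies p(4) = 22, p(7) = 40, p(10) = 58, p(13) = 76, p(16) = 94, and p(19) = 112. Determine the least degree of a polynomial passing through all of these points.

Forward differences of the values at s = 4, 7, 10, 13, 16, 19:
  p  : 22  40  58  76  94  112
  Δ  : 18  18  18  18  18
  Δ^2: 0  0  0  0
  Δ^3: 0  0  0
  Δ^4: 0  0
  Δ^5: 0
The first differences are constant (18) and nonzero, while all higher differences vanish, so the minimal degree is 1.

1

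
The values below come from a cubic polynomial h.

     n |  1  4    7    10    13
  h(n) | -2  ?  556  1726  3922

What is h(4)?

88

The 4 known points determine the degree-3 polynomial uniquely.
Write h(n) = an^3 + bn^2 + cn + d. Substituting each data point gives a linear system:
  a + b + c + d = -2
  343a + 49b + 7c + d = 556
  1000a + 100b + 10c + d = 1726
  2197a + 169b + 13c + d = 3922
Solving the system yields a = 2, b = -3, c = 3, d = -4.
So h(n) = 2n^3 - 3n^2 + 3n - 4.
Then h(4) = 88.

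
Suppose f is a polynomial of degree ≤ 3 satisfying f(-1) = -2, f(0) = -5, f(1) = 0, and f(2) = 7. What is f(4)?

Write f(u) = au^3 + bu^2 + cu + d. Substituting each data point gives a linear system:
  -a + b - c + d = -2
  d = -5
  a + b + c + d = 0
  8a + 4b + 2c + d = 7
Solving the system yields a = -1, b = 4, c = 2, d = -5.
So f(u) = -u^3 + 4u^2 + 2u - 5.
Then f(4) = 3.

3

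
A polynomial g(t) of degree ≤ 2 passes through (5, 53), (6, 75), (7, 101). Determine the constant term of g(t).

3

Write g(t) = at^2 + bt + c. Substituting each data point gives a linear system:
  25a + 5b + c = 53
  36a + 6b + c = 75
  49a + 7b + c = 101
Solving the system yields a = 2, b = 0, c = 3.
So g(t) = 2t^2 + 3.
The constant term is 3.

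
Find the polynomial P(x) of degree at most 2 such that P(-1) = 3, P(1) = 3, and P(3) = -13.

Using the Lagrange interpolation formula with nodes -1, 1, 3:
  L_0(x) = (x - 1)(x - 3) / 8
  L_1(x) = (x + 1)(x - 3) / -4
  L_2(x) = (x + 1)(x - 1) / 8
Then P(x) = 3·L_0(x) + 3·L_1(x) - 13·L_2(x).
Expanding and collecting terms gives P(x) = -2x^2 + 5.
Check: P(3) = -13. ✓

P(x) = -2x^2 + 5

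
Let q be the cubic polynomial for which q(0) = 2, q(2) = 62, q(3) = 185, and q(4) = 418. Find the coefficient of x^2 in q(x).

1

Write q(x) = ax^3 + bx^2 + cx + d. Substituting each data point gives a linear system:
  d = 2
  8a + 4b + 2c + d = 62
  27a + 9b + 3c + d = 185
  64a + 16b + 4c + d = 418
Solving the system yields a = 6, b = 1, c = 4, d = 2.
So q(x) = 6x^3 + x^2 + 4x + 2.
The coefficient of x^2 is 1.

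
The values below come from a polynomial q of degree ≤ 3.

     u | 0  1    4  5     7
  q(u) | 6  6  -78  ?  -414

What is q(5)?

The 4 known points determine the degree-3 polynomial uniquely.
Write q(u) = au^3 + bu^2 + cu + d. Substituting each data point gives a linear system:
  d = 6
  a + b + c + d = 6
  64a + 16b + 4c + d = -78
  343a + 49b + 7c + d = -414
Solving the system yields a = -1, b = -2, c = 3, d = 6.
So q(u) = -u^3 - 2u^2 + 3u + 6.
Then q(5) = -154.

-154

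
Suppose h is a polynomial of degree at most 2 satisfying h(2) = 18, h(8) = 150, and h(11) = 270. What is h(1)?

Using the Lagrange interpolation formula with nodes 2, 8, 11:
  L_0(t) = (t - 8)(t - 11) / 54
  L_1(t) = (t - 2)(t - 11) / -18
  L_2(t) = (t - 2)(t - 8) / 27
Then h(t) = 18·L_0(t) + 150·L_1(t) + 270·L_2(t).
Expanding and collecting terms gives h(t) = 2t² + 2t + 6.
Evaluating at t = 1: h(1) = 10.

10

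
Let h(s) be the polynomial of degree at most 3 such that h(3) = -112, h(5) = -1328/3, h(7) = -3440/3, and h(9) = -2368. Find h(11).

-12752/3

Using the Lagrange interpolation formula with nodes 3, 5, 7, 9:
  L_0(s) = (s - 5)(s - 7)(s - 9) / -48
  L_1(s) = (s - 3)(s - 7)(s - 9) / 16
  L_2(s) = (s - 3)(s - 5)(s - 9) / -16
  L_3(s) = (s - 3)(s - 5)(s - 7) / 48
Then h(s) = -112·L_0(s) - 1328/3·L_1(s) - 3440/3·L_2(s) - 2368·L_3(s).
Expanding and collecting terms gives h(s) = -3s³ - (5/3)s² - 5s - 1.
Evaluating at s = 11: h(11) = -12752/3.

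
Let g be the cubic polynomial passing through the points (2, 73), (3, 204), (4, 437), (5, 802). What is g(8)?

2989

Write g(s) = as^3 + bs^2 + cs + d. Substituting each data point gives a linear system:
  8a + 4b + 2c + d = 73
  27a + 9b + 3c + d = 204
  64a + 16b + 4c + d = 437
  125a + 25b + 5c + d = 802
Solving the system yields a = 5, b = 6, c = 6, d = -3.
So g(s) = 5s^3 + 6s^2 + 6s - 3.
Then g(8) = 2989.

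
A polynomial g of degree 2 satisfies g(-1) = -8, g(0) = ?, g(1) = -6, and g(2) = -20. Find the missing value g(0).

-2

The 3 known points determine the degree-2 polynomial uniquely.
Write g(u) = au^2 + bu + c. Substituting each data point gives a linear system:
  a - b + c = -8
  a + b + c = -6
  4a + 2b + c = -20
Solving the system yields a = -5, b = 1, c = -2.
So g(u) = -5u^2 + u - 2.
Then g(0) = -2.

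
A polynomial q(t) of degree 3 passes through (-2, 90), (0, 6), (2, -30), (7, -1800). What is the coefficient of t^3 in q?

Write q(t) = at^3 + bt^2 + ct + d. Substituting each data point gives a linear system:
  -8a + 4b - 2c + d = 90
  d = 6
  8a + 4b + 2c + d = -30
  343a + 49b + 7c + d = -1800
Solving the system yields a = -6, b = 6, c = -6, d = 6.
So q(t) = -6t³ + 6t² - 6t + 6.
The leading coefficient is -6.

-6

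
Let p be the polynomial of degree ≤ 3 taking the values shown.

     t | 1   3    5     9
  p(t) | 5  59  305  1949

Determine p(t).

Write p(t) = at^3 + bt^2 + ct + d. Substituting each data point gives a linear system:
  a + b + c + d = 5
  27a + 9b + 3c + d = 59
  125a + 25b + 5c + d = 305
  729a + 81b + 9c + d = 1949
Solving the system yields a = 3, b = -3, c = 0, d = 5.
So p(t) = 3t^3 - 3t^2 + 5.
Check: p(9) = 1949. ✓

p(t) = 3t^3 - 3t^2 + 5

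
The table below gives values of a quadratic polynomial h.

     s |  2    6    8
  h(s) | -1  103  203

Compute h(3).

Using the Lagrange interpolation formula with nodes 2, 6, 8:
  L_0(s) = (s - 6)(s - 8) / 24
  L_1(s) = (s - 2)(s - 8) / -8
  L_2(s) = (s - 2)(s - 6) / 12
Then h(s) = -1·L_0(s) + 103·L_1(s) + 203·L_2(s).
Expanding and collecting terms gives h(s) = 4s^2 - 6s - 5.
Evaluating at s = 3: h(3) = 13.

13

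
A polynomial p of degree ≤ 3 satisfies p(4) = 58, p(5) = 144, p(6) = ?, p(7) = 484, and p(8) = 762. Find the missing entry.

The 4 known points determine the degree-3 polynomial uniquely.
Write p(s) = as^3 + bs^2 + cs + d. Substituting each data point gives a linear system:
  64a + 16b + 4c + d = 58
  125a + 25b + 5c + d = 144
  343a + 49b + 7c + d = 484
  512a + 64b + 8c + d = 762
Solving the system yields a = 2, b = -4, c = 0, d = -6.
So p(s) = 2s^3 - 4s^2 - 6.
Then p(6) = 282.

282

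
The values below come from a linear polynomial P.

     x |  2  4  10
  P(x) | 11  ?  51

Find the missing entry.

The 2 known points determine the degree-1 polynomial uniquely.
Write P(x) = ax + b. Substituting each data point gives a linear system:
  2a + b = 11
  10a + b = 51
Solving the system yields a = 5, b = 1.
So P(x) = 5x + 1.
Then P(4) = 21.

21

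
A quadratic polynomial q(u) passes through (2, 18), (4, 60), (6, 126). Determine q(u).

Write q(u) = au^2 + bu + c. Substituting each data point gives a linear system:
  4a + 2b + c = 18
  16a + 4b + c = 60
  36a + 6b + c = 126
Solving the system yields a = 3, b = 3, c = 0.
So q(u) = 3u^2 + 3u.
Check: q(6) = 126. ✓

q(u) = 3u^2 + 3u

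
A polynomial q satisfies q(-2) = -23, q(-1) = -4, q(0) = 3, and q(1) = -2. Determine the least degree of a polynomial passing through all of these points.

2

Forward differences of the values at n = -2, -1, 0, 1:
  q  : -23  -4  3  -2
  Δ  : 19  7  -5
  Δ^2: -12  -12
  Δ^3: 0
The second differences are constant (-12) and nonzero, while all higher differences vanish, so the minimal degree is 2.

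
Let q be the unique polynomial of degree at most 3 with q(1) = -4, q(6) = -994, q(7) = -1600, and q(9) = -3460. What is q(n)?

Write q(n) = an^3 + bn^2 + cn + d. Substituting each data point gives a linear system:
  a + b + c + d = -4
  216a + 36b + 6c + d = -994
  343a + 49b + 7c + d = -1600
  729a + 81b + 9c + d = -3460
Solving the system yields a = -5, b = 2, c = 3, d = -4.
So q(n) = -5n³ + 2n² + 3n - 4.
Check: q(9) = -3460. ✓

q(n) = -5n^3 + 2n^2 + 3n - 4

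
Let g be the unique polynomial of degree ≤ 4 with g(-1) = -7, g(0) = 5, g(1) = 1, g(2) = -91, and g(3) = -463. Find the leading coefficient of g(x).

Write g(x) = ax^4 + bx^3 + cx^2 + dx + e. Substituting each data point gives a linear system:
  a - b + c - d + e = -7
  e = 5
  a + b + c + d + e = 1
  16a + 8b + 4c + 2d + e = -91
  81a + 27b + 9c + 3d + e = -463
Solving the system yields a = -5, b = -2, c = -3, d = 6, e = 5.
So g(x) = -5x⁴ - 2x³ - 3x² + 6x + 5.
The leading coefficient is -5.

-5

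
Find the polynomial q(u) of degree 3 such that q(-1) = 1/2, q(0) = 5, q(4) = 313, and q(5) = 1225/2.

Using the Lagrange interpolation formula with nodes -1, 0, 4, 5:
  L_0(u) = u(u - 4)(u - 5) / -30
  L_1(u) = (u + 1)(u - 4)(u - 5) / 20
  L_2(u) = (u + 1)u(u - 5) / -20
  L_3(u) = (u + 1)u(u - 4) / 30
Then q(u) = 1/2·L_0(u) + 5·L_1(u) + 313·L_2(u) + 1225/2·L_3(u).
Expanding and collecting terms gives q(u) = 5u^3 - (1/2)u^2 - u + 5.
Check: q(0) = 5. ✓

q(u) = 5u^3 - (1/2)u^2 - u + 5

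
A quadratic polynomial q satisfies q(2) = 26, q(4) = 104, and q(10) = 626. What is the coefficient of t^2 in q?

6

Write q(t) = at^2 + bt + c. Substituting each data point gives a linear system:
  4a + 2b + c = 26
  16a + 4b + c = 104
  100a + 10b + c = 626
Solving the system yields a = 6, b = 3, c = -4.
So q(t) = 6t^2 + 3t - 4.
The leading coefficient is 6.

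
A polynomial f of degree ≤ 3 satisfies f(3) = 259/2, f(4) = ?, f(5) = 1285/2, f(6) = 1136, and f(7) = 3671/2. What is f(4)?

319

On equispaced nodes a degree-3 polynomial has vanishing fourth forward difference, so
  f(3) - 4·f(4) + 6·f(5) - 4·f(6) + f(7) = 0.
Substituting the known values and solving for f(4):
  -4·f(4) = -1276
  f(4) = 319.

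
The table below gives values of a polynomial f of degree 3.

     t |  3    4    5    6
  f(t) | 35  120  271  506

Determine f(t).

f(t) = 3t^3 - 3t^2 - 5t - 4

Using the Lagrange interpolation formula with nodes 3, 4, 5, 6:
  L_0(t) = (t - 4)(t - 5)(t - 6) / -6
  L_1(t) = (t - 3)(t - 5)(t - 6) / 2
  L_2(t) = (t - 3)(t - 4)(t - 6) / -2
  L_3(t) = (t - 3)(t - 4)(t - 5) / 6
Then f(t) = 35·L_0(t) + 120·L_1(t) + 271·L_2(t) + 506·L_3(t).
Expanding and collecting terms gives f(t) = 3t^3 - 3t^2 - 5t - 4.
Check: f(6) = 506. ✓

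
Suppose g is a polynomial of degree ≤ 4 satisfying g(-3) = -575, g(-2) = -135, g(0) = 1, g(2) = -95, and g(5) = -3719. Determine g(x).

g(x) = -6x^4 + x^3 - 5x^2 + 6x + 1

Using the Lagrange interpolation formula with nodes -3, -2, 0, 2, 5:
  L_0(x) = (x + 2)x(x - 2)(x - 5) / 120
  L_1(x) = (x + 3)x(x - 2)(x - 5) / -56
  L_2(x) = (x + 3)(x + 2)(x - 2)(x - 5) / 60
  L_3(x) = (x + 3)(x + 2)x(x - 5) / -120
  L_4(x) = (x + 3)(x + 2)x(x - 2) / 840
Then g(x) = -575·L_0(x) - 135·L_1(x) + 1·L_2(x) - 95·L_3(x) - 3719·L_4(x).
Expanding and collecting terms gives g(x) = -6x⁴ + x³ - 5x² + 6x + 1.
Check: g(-3) = -575. ✓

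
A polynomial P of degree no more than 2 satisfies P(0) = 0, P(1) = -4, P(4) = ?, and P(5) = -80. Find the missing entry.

The 3 known points determine the degree-2 polynomial uniquely.
Write P(x) = ax^2 + bx + c. Substituting each data point gives a linear system:
  c = 0
  a + b + c = -4
  25a + 5b + c = -80
Solving the system yields a = -3, b = -1, c = 0.
So P(x) = -3x^2 - x.
Then P(4) = -52.

-52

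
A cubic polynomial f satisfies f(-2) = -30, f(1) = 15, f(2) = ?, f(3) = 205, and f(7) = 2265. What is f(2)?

70

The 4 known points determine the degree-3 polynomial uniquely.
Write f(t) = at^3 + bt^2 + ct + d. Substituting each data point gives a linear system:
  -8a + 4b - 2c + d = -30
  a + b + c + d = 15
  27a + 9b + 3c + d = 205
  343a + 49b + 7c + d = 2265
Solving the system yields a = 6, b = 4, c = 1, d = 4.
So f(t) = 6t^3 + 4t^2 + t + 4.
Then f(2) = 70.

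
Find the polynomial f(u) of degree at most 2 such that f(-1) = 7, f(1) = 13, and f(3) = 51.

f(u) = 4u^2 + 3u + 6

Using the Lagrange interpolation formula with nodes -1, 1, 3:
  L_0(u) = (u - 1)(u - 3) / 8
  L_1(u) = (u + 1)(u - 3) / -4
  L_2(u) = (u + 1)(u - 1) / 8
Then f(u) = 7·L_0(u) + 13·L_1(u) + 51·L_2(u).
Expanding and collecting terms gives f(u) = 4u^2 + 3u + 6.
Check: f(-1) = 7. ✓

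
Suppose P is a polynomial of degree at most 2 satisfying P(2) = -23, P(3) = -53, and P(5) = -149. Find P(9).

-485

Using the Lagrange interpolation formula with nodes 2, 3, 5:
  L_0(n) = (n - 3)(n - 5) / 3
  L_1(n) = (n - 2)(n - 5) / -2
  L_2(n) = (n - 2)(n - 3) / 6
Then P(n) = -23·L_0(n) - 53·L_1(n) - 149·L_2(n).
Expanding and collecting terms gives P(n) = -6n^2 + 1.
Evaluating at n = 9: P(9) = -485.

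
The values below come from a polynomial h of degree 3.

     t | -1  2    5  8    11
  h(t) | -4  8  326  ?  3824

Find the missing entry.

1436

On equispaced nodes a degree-3 polynomial has vanishing fourth forward difference, so
  h(-1) - 4·h(2) + 6·h(5) - 4·h(8) + h(11) = 0.
Substituting the known values and solving for h(8):
  -4·h(8) = -5744
  h(8) = 1436.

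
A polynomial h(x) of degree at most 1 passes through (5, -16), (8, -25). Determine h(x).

Write h(x) = ax + b. Substituting each data point gives a linear system:
  5a + b = -16
  8a + b = -25
Solving the system yields a = -3, b = -1.
So h(x) = -3x - 1.
Check: h(5) = -16. ✓

h(x) = -3x - 1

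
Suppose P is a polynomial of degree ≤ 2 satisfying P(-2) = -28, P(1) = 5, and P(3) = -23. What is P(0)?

Write P(u) = au^2 + bu + c. Substituting each data point gives a linear system:
  4a - 2b + c = -28
  a + b + c = 5
  9a + 3b + c = -23
Solving the system yields a = -5, b = 6, c = 4.
So P(u) = -5u^2 + 6u + 4.
Then P(0) = 4.

4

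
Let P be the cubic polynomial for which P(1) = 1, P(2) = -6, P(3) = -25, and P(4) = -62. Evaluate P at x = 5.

Write P(x) = ax^3 + bx^2 + cx + d. Substituting each data point gives a linear system:
  a + b + c + d = 1
  8a + 4b + 2c + d = -6
  27a + 9b + 3c + d = -25
  64a + 16b + 4c + d = -62
Solving the system yields a = -1, b = 0, c = 0, d = 2.
So P(x) = -x³ + 2.
Then P(5) = -123.

-123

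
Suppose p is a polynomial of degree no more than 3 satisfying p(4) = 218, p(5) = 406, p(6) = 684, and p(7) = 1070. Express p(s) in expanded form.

Write p(s) = as^3 + bs^2 + cs + d. Substituting each data point gives a linear system:
  64a + 16b + 4c + d = 218
  125a + 25b + 5c + d = 406
  216a + 36b + 6c + d = 684
  343a + 49b + 7c + d = 1070
Solving the system yields a = 3, b = 0, c = 5, d = 6.
So p(s) = 3s³ + 5s + 6.
Check: p(5) = 406. ✓

p(s) = 3s^3 + 5s + 6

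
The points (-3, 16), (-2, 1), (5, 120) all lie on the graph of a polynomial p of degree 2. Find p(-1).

-6

Write p(n) = an^2 + bn + c. Substituting each data point gives a linear system:
  9a - 3b + c = 16
  4a - 2b + c = 1
  25a + 5b + c = 120
Solving the system yields a = 4, b = 5, c = -5.
So p(n) = 4n² + 5n - 5.
Then p(-1) = -6.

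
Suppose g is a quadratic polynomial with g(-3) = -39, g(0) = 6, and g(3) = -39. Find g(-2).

Using the Lagrange interpolation formula with nodes -3, 0, 3:
  L_0(x) = x(x - 3) / 18
  L_1(x) = (x + 3)(x - 3) / -9
  L_2(x) = (x + 3)x / 18
Then g(x) = -39·L_0(x) + 6·L_1(x) - 39·L_2(x).
Expanding and collecting terms gives g(x) = -5x² + 6.
Evaluating at x = -2: g(-2) = -14.

-14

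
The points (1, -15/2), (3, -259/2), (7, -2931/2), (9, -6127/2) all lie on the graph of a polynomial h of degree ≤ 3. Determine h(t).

Write h(t) = at^3 + bt^2 + ct + d. Substituting each data point gives a linear system:
  a + b + c + d = -15/2
  27a + 9b + 3c + d = -259/2
  343a + 49b + 7c + d = -2931/2
  729a + 81b + 9c + d = -6127/2
Solving the system yields a = -4, b = -3/2, c = -3, d = 1.
So h(t) = -4t^3 - (3/2)t^2 - 3t + 1.
Check: h(1) = -15/2. ✓

h(t) = -4t^3 - (3/2)t^2 - 3t + 1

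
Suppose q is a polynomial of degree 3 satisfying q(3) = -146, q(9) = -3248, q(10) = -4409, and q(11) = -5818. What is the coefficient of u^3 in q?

Write q(u) = au^3 + bu^2 + cu + d. Substituting each data point gives a linear system:
  27a + 9b + 3c + d = -146
  729a + 81b + 9c + d = -3248
  1000a + 100b + 10c + d = -4409
  1331a + 121b + 11c + d = -5818
Solving the system yields a = -4, b = -4, c = -1, d = 1.
So q(u) = -4u³ - 4u² - u + 1.
The leading coefficient is -4.

-4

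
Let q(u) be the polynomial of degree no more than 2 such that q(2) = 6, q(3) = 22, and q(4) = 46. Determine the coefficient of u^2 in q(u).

Write q(u) = au^2 + bu + c. Substituting each data point gives a linear system:
  4a + 2b + c = 6
  9a + 3b + c = 22
  16a + 4b + c = 46
Solving the system yields a = 4, b = -4, c = -2.
So q(u) = 4u^2 - 4u - 2.
The leading coefficient is 4.

4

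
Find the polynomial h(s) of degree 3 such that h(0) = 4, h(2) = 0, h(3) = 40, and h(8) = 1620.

h(s) = 4s^3 - 6s^2 - 6s + 4

Using the Lagrange interpolation formula with nodes 0, 2, 3, 8:
  L_0(s) = (s - 2)(s - 3)(s - 8) / -48
  L_1(s) = s(s - 3)(s - 8) / 12
  L_2(s) = s(s - 2)(s - 8) / -15
  L_3(s) = s(s - 2)(s - 3) / 240
Then h(s) = 4·L_0(s) + 0·L_1(s) + 40·L_2(s) + 1620·L_3(s).
Expanding and collecting terms gives h(s) = 4s^3 - 6s^2 - 6s + 4.
Check: h(0) = 4. ✓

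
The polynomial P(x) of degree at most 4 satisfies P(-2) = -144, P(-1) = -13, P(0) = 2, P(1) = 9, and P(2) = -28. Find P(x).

Write P(x) = ax^4 + bx^3 + cx^2 + dx + e. Substituting each data point gives a linear system:
  16a - 8b + 4c - 2d + e = -144
  a - b + c - d + e = -13
  e = 2
  a + b + c + d + e = 9
  16a + 8b + 4c + 2d + e = -28
Solving the system yields a = -6, b = 6, c = 2, d = 5, e = 2.
So P(x) = -6x^4 + 6x^3 + 2x^2 + 5x + 2.
Check: P(-1) = -13. ✓

P(x) = -6x^4 + 6x^3 + 2x^2 + 5x + 2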